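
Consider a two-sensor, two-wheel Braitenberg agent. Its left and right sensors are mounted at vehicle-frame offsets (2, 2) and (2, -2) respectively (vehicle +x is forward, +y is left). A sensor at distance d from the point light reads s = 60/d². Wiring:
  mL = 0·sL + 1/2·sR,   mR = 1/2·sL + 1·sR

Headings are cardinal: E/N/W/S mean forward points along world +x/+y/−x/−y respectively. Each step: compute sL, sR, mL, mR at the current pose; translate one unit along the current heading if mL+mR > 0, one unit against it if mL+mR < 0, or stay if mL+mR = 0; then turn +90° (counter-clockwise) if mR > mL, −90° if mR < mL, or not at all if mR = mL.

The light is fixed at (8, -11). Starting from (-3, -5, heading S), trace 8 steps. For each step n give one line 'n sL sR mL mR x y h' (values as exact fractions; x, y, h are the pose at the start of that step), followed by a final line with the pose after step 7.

n=0: pose=(-3,-5,S); sL=60/97, sR=12/37; mL=6/37, mR=2274/3589; mL+mR=2856/3589 → advance +1; mR−mL=1692/3589 → turn +1·90°
n=1: pose=(-3,-6,E); sL=6/13, sR=2/3; mL=1/3, mR=35/39; mL+mR=16/13 → advance +1; mR−mL=22/39 → turn +1·90°
n=2: pose=(-2,-6,N); sL=60/193, sR=60/113; mL=30/113, mR=14970/21809; mL+mR=20760/21809 → advance +1; mR−mL=9180/21809 → turn +1·90°
n=3: pose=(-2,-5,W); sL=3/8, sR=15/52; mL=15/104, mR=99/208; mL+mR=129/208 → advance +1; mR−mL=69/208 → turn +1·90°
n=4: pose=(-3,-5,S); sL=60/97, sR=12/37; mL=6/37, mR=2274/3589; mL+mR=2856/3589 → advance +1; mR−mL=1692/3589 → turn +1·90°
n=5: pose=(-3,-6,E); sL=6/13, sR=2/3; mL=1/3, mR=35/39; mL+mR=16/13 → advance +1; mR−mL=22/39 → turn +1·90°
n=6: pose=(-2,-6,N); sL=60/193, sR=60/113; mL=30/113, mR=14970/21809; mL+mR=20760/21809 → advance +1; mR−mL=9180/21809 → turn +1·90°
n=7: pose=(-2,-5,W); sL=3/8, sR=15/52; mL=15/104, mR=99/208; mL+mR=129/208 → advance +1; mR−mL=69/208 → turn +1·90°

0 60/97 12/37 6/37 2274/3589 -3 -5 S
1 6/13 2/3 1/3 35/39 -3 -6 E
2 60/193 60/113 30/113 14970/21809 -2 -6 N
3 3/8 15/52 15/104 99/208 -2 -5 W
4 60/97 12/37 6/37 2274/3589 -3 -5 S
5 6/13 2/3 1/3 35/39 -3 -6 E
6 60/193 60/113 30/113 14970/21809 -2 -6 N
7 3/8 15/52 15/104 99/208 -2 -5 W
final -3 -5 S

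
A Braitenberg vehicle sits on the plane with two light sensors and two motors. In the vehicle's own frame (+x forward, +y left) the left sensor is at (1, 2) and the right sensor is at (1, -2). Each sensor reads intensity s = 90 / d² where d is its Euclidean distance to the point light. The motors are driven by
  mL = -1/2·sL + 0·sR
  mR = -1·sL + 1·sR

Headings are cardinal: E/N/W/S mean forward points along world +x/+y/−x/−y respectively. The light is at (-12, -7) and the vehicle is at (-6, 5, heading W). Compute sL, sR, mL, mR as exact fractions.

18/25 90/221 -9/25 -1728/5525

left sensor world pos  = (-7, 3); dL² = 125
right sensor world pos = (-7, 7); dR² = 221
sL = 90/125 = 18/25
sR = 90/221 = 90/221
mL = -1/2·sL + 0·sR = -9/25
mR = -1·sL + 1·sR = -1728/5525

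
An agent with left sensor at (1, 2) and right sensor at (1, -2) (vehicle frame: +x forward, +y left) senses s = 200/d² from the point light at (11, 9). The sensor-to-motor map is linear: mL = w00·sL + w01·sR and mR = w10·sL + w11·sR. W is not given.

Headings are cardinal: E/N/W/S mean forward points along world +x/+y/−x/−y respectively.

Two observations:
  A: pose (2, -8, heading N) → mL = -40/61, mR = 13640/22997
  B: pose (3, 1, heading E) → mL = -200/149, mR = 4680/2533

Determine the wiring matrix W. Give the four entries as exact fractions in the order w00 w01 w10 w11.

0 -1 1/2 1/2

obs A: pose=(2,-8,N) → sL=200/377, sR=40/61, mL=-40/61, mR=13640/22997
obs B: pose=(3,1,E) → sL=40/17, sR=200/149, mL=-200/149, mR=4680/2533
sensor matrix S = [[200/377, 40/61], [40/17, 200/149]]; det S = -48396800/58251401
solve [mL_A; mL_B] = S·[w00; w01] and [mR_A; mR_B] = S·[w10; w11]:
  w00 = 0, w01 = -1, w10 = 1/2, w11 = 1/2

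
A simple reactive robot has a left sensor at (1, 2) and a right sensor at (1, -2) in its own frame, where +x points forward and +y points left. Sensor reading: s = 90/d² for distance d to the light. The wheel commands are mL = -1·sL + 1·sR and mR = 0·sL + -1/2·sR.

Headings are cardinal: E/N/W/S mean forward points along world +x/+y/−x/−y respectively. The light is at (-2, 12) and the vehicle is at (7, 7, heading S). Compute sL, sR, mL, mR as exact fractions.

left sensor world pos  = (9, 6); dL² = 157
right sensor world pos = (5, 6); dR² = 85
sL = 90/157 = 90/157
sR = 90/85 = 18/17
mL = -1·sL + 1·sR = 1296/2669
mR = 0·sL + -1/2·sR = -9/17

90/157 18/17 1296/2669 -9/17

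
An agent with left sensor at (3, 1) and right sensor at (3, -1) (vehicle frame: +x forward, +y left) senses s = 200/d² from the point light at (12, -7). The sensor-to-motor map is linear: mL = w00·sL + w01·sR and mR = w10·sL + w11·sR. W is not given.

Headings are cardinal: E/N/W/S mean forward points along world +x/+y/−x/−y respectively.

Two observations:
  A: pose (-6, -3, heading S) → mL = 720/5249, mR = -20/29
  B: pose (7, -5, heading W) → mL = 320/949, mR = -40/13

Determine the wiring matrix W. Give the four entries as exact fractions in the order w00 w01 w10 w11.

1 -1 -1 0

obs A: pose=(-6,-3,S) → sL=20/29, sR=100/181, mL=720/5249, mR=-20/29
obs B: pose=(7,-5,W) → sL=40/13, sR=200/73, mL=320/949, mR=-40/13
sensor matrix S = [[20/29, 100/181], [40/13, 200/73]]; det S = 944000/4981301
solve [mL_A; mL_B] = S·[w00; w01] and [mR_A; mR_B] = S·[w10; w11]:
  w00 = 1, w01 = -1, w10 = -1, w11 = 0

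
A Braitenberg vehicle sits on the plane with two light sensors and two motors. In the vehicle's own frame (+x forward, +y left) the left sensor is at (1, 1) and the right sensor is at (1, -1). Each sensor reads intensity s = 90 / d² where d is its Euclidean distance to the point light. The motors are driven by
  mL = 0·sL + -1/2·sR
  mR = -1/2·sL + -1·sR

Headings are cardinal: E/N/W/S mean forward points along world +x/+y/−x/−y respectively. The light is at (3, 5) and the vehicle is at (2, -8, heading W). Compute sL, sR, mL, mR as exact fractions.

9/20 45/74 -45/148 -1233/1480

left sensor world pos  = (1, -9); dL² = 200
right sensor world pos = (1, -7); dR² = 148
sL = 90/200 = 9/20
sR = 90/148 = 45/74
mL = 0·sL + -1/2·sR = -45/148
mR = -1/2·sL + -1·sR = -1233/1480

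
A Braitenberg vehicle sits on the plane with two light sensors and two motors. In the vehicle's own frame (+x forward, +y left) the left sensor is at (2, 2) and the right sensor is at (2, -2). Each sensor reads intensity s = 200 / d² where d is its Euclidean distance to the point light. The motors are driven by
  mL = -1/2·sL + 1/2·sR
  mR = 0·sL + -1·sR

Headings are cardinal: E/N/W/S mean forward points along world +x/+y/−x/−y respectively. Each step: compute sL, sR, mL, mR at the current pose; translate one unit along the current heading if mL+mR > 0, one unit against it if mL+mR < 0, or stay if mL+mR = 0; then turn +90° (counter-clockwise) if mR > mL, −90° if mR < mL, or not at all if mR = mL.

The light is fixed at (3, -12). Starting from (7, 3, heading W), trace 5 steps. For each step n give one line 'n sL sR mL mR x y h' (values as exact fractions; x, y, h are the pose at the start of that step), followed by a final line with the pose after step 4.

n=0: pose=(7,3,W); sL=200/173, sR=200/293; mL=-12000/50689, mR=-200/293; mL+mR=-46600/50689 → advance -1; mR−mL=-22600/50689 → turn -1·90°
n=1: pose=(8,3,N); sL=100/149, sR=100/169; mL=-1000/25181, mR=-100/169; mL+mR=-15900/25181 → advance -1; mR−mL=-13900/25181 → turn -1·90°
n=2: pose=(8,2,E); sL=40/61, sR=200/193; mL=2240/11773, mR=-200/193; mL+mR=-9960/11773 → advance -1; mR−mL=-14440/11773 → turn -1·90°
n=3: pose=(7,2,S); sL=10/9, sR=50/37; mL=40/333, mR=-50/37; mL+mR=-410/333 → advance -1; mR−mL=-490/333 → turn -1·90°
n=4: pose=(7,3,W); sL=200/173, sR=200/293; mL=-12000/50689, mR=-200/293; mL+mR=-46600/50689 → advance -1; mR−mL=-22600/50689 → turn -1·90°

0 200/173 200/293 -12000/50689 -200/293 7 3 W
1 100/149 100/169 -1000/25181 -100/169 8 3 N
2 40/61 200/193 2240/11773 -200/193 8 2 E
3 10/9 50/37 40/333 -50/37 7 2 S
4 200/173 200/293 -12000/50689 -200/293 7 3 W
final 8 3 N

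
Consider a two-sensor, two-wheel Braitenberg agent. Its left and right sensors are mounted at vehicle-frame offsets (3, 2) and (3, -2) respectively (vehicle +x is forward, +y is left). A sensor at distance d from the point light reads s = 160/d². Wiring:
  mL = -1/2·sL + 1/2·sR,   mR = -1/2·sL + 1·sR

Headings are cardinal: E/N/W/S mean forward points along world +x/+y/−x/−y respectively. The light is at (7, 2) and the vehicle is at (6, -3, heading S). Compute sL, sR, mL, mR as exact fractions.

left sensor world pos  = (8, -6); dL² = 65
right sensor world pos = (4, -6); dR² = 73
sL = 160/65 = 32/13
sR = 160/73 = 160/73
mL = -1/2·sL + 1/2·sR = -128/949
mR = -1/2·sL + 1·sR = 912/949

32/13 160/73 -128/949 912/949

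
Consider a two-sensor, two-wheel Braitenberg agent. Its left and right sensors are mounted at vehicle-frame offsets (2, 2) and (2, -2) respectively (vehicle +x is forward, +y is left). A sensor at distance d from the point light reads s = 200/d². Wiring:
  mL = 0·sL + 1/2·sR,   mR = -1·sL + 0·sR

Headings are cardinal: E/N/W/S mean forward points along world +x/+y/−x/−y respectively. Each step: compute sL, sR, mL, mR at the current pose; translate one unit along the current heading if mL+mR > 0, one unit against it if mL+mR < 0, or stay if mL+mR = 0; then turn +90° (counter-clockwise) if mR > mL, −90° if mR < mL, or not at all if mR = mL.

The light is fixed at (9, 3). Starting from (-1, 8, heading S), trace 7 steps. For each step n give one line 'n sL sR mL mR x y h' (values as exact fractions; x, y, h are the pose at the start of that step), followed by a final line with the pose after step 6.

n=0: pose=(-1,8,S); sL=200/73, sR=200/153; mL=100/153, mR=-200/73; mL+mR=-23300/11169 → advance -1; mR−mL=-37900/11169 → turn -1·90°
n=1: pose=(-1,9,W); sL=5/4, sR=25/26; mL=25/52, mR=-5/4; mL+mR=-10/13 → advance -1; mR−mL=-45/26 → turn -1·90°
n=2: pose=(0,9,N); sL=40/37, sR=200/113; mL=100/113, mR=-40/37; mL+mR=-820/4181 → advance -1; mR−mL=-8220/4181 → turn -1·90°
n=3: pose=(0,8,E); sL=100/49, sR=100/29; mL=50/29, mR=-100/49; mL+mR=-450/1421 → advance -1; mR−mL=-5350/1421 → turn -1·90°
n=4: pose=(-1,8,S); sL=200/73, sR=200/153; mL=100/153, mR=-200/73; mL+mR=-23300/11169 → advance -1; mR−mL=-37900/11169 → turn -1·90°
n=5: pose=(-1,9,W); sL=5/4, sR=25/26; mL=25/52, mR=-5/4; mL+mR=-10/13 → advance -1; mR−mL=-45/26 → turn -1·90°
n=6: pose=(0,9,N); sL=40/37, sR=200/113; mL=100/113, mR=-40/37; mL+mR=-820/4181 → advance -1; mR−mL=-8220/4181 → turn -1·90°

0 200/73 200/153 100/153 -200/73 -1 8 S
1 5/4 25/26 25/52 -5/4 -1 9 W
2 40/37 200/113 100/113 -40/37 0 9 N
3 100/49 100/29 50/29 -100/49 0 8 E
4 200/73 200/153 100/153 -200/73 -1 8 S
5 5/4 25/26 25/52 -5/4 -1 9 W
6 40/37 200/113 100/113 -40/37 0 9 N
final 0 8 E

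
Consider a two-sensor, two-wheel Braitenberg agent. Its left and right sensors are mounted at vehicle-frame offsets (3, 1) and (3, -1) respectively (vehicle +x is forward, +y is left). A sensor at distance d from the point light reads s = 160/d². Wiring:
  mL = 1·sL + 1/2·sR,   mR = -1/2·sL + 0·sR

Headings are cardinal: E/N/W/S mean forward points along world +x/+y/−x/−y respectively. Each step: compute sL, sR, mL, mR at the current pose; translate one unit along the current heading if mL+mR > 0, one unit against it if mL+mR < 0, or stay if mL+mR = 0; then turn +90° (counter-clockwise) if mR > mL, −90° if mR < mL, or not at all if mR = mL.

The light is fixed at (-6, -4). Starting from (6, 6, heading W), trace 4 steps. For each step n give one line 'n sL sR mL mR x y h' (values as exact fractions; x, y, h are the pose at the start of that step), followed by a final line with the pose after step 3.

n=0: pose=(6,6,W); sL=80/81, sR=80/101; mL=11320/8181, mR=-40/81; mL+mR=7280/8181 → advance +1; mR−mL=-5120/2727 → turn -1·90°
n=1: pose=(5,6,N); sL=160/269, sR=160/313; mL=71600/84197, mR=-80/269; mL+mR=46560/84197 → advance +1; mR−mL=-96640/84197 → turn -1·90°
n=2: pose=(5,7,E); sL=8/17, sR=20/37; mL=466/629, mR=-4/17; mL+mR=318/629 → advance +1; mR−mL=-614/629 → turn -1·90°
n=3: pose=(6,7,S); sL=160/233, sR=32/37; mL=9648/8621, mR=-80/233; mL+mR=6688/8621 → advance +1; mR−mL=-12608/8621 → turn -1·90°

0 80/81 80/101 11320/8181 -40/81 6 6 W
1 160/269 160/313 71600/84197 -80/269 5 6 N
2 8/17 20/37 466/629 -4/17 5 7 E
3 160/233 32/37 9648/8621 -80/233 6 7 S
final 6 6 W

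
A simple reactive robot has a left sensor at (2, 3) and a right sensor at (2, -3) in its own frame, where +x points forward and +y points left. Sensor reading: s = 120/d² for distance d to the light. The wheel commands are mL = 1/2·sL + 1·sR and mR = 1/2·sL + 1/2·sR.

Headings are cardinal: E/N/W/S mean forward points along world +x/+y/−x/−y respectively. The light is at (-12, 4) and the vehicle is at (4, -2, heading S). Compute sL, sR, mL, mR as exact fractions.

left sensor world pos  = (7, -4); dL² = 425
right sensor world pos = (1, -4); dR² = 233
sL = 120/425 = 24/85
sR = 120/233 = 120/233
mL = 1/2·sL + 1·sR = 12996/19805
mR = 1/2·sL + 1/2·sR = 7896/19805

24/85 120/233 12996/19805 7896/19805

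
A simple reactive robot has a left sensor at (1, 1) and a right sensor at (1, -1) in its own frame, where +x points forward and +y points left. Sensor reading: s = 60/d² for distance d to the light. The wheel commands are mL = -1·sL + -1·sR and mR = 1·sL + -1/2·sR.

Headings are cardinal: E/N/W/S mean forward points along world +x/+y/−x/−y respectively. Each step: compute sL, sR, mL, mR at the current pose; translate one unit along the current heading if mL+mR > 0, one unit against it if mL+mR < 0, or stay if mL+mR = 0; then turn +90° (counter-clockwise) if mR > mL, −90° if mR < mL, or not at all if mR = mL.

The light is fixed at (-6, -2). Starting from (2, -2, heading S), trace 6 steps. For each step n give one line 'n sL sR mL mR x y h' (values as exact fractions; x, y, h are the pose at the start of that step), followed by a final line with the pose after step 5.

n=0: pose=(2,-2,S); sL=30/41, sR=6/5; mL=-396/205, mR=27/205; mL+mR=-9/5 → advance -1; mR−mL=423/205 → turn +1·90°
n=1: pose=(2,-1,E); sL=12/17, sR=20/27; mL=-664/459, mR=154/459; mL+mR=-10/9 → advance -1; mR−mL=818/459 → turn +1·90°
n=2: pose=(1,-1,N); sL=3/2, sR=15/17; mL=-81/34, mR=18/17; mL+mR=-45/34 → advance -1; mR−mL=117/34 → turn +1·90°
n=3: pose=(1,-2,W); sL=60/37, sR=60/37; mL=-120/37, mR=30/37; mL+mR=-90/37 → advance -1; mR−mL=150/37 → turn +1·90°
n=4: pose=(2,-2,S); sL=30/41, sR=6/5; mL=-396/205, mR=27/205; mL+mR=-9/5 → advance -1; mR−mL=423/205 → turn +1·90°
n=5: pose=(2,-1,E); sL=12/17, sR=20/27; mL=-664/459, mR=154/459; mL+mR=-10/9 → advance -1; mR−mL=818/459 → turn +1·90°

0 30/41 6/5 -396/205 27/205 2 -2 S
1 12/17 20/27 -664/459 154/459 2 -1 E
2 3/2 15/17 -81/34 18/17 1 -1 N
3 60/37 60/37 -120/37 30/37 1 -2 W
4 30/41 6/5 -396/205 27/205 2 -2 S
5 12/17 20/27 -664/459 154/459 2 -1 E
final 1 -1 N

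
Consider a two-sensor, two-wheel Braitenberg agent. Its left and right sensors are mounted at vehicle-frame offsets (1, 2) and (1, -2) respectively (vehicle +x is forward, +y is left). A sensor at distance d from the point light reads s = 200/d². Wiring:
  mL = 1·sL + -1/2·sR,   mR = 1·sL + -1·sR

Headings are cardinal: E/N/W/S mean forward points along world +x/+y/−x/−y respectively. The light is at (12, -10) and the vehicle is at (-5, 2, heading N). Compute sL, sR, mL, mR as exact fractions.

left sensor world pos  = (-7, 3); dL² = 530
right sensor world pos = (-3, 3); dR² = 394
sL = 200/530 = 20/53
sR = 200/394 = 100/197
mL = 1·sL + -1/2·sR = 1290/10441
mR = 1·sL + -1·sR = -1360/10441

20/53 100/197 1290/10441 -1360/10441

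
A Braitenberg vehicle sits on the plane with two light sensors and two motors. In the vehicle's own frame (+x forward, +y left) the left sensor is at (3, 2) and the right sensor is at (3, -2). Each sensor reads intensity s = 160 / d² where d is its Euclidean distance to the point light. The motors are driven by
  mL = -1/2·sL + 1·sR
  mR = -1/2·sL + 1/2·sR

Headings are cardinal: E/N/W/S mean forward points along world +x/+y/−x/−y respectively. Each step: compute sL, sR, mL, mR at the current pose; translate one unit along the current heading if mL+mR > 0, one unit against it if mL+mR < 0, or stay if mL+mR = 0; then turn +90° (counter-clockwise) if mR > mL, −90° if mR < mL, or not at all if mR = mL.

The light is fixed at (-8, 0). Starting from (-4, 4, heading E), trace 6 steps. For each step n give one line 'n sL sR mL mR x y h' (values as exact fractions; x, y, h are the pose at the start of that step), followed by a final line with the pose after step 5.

n=0: pose=(-4,4,E); sL=32/17, sR=160/53; mL=1872/901, mR=512/901; mL+mR=2384/901 → advance +1; mR−mL=-80/53 → turn -1·90°
n=1: pose=(-3,4,S); sL=16/5, sR=16; mL=72/5, mR=32/5; mL+mR=104/5 → advance +1; mR−mL=-8 → turn -1·90°
n=2: pose=(-3,3,W); sL=32, sR=160/29; mL=-304/29, mR=-384/29; mL+mR=-688/29 → advance -1; mR−mL=-80/29 → turn -1·90°
n=3: pose=(-2,3,N); sL=40/13, sR=8/5; mL=4/65, mR=-48/65; mL+mR=-44/65 → advance -1; mR−mL=-4/5 → turn -1·90°
n=4: pose=(-2,2,E); sL=160/97, sR=160/81; mL=9040/7857, mR=1280/7857; mL+mR=3440/2619 → advance +1; mR−mL=-80/81 → turn -1·90°
n=5: pose=(-1,2,S); sL=80/41, sR=80/13; mL=2760/533, mR=1120/533; mL+mR=3880/533 → advance +1; mR−mL=-40/13 → turn -1·90°

0 32/17 160/53 1872/901 512/901 -4 4 E
1 16/5 16 72/5 32/5 -3 4 S
2 32 160/29 -304/29 -384/29 -3 3 W
3 40/13 8/5 4/65 -48/65 -2 3 N
4 160/97 160/81 9040/7857 1280/7857 -2 2 E
5 80/41 80/13 2760/533 1120/533 -1 2 S
final -1 1 W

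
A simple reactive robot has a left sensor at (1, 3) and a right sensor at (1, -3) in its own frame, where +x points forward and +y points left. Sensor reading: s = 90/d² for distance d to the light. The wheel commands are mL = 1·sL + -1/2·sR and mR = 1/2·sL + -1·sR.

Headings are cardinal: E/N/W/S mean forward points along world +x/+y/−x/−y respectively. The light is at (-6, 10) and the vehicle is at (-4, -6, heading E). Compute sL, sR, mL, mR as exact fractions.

left sensor world pos  = (-3, -3); dL² = 178
right sensor world pos = (-3, -9); dR² = 370
sL = 90/178 = 45/89
sR = 90/370 = 9/37
mL = 1·sL + -1/2·sR = 2529/6586
mR = 1/2·sL + -1·sR = 63/6586

45/89 9/37 2529/6586 63/6586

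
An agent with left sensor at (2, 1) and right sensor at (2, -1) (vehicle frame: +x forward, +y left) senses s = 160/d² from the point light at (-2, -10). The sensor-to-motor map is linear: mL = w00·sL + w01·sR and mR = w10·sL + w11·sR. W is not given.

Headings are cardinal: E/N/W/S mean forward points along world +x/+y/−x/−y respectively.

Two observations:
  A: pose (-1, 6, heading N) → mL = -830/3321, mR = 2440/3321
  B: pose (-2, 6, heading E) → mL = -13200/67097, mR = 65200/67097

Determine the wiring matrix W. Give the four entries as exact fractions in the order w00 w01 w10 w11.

-1 1/2 1/2 1

obs A: pose=(-1,6,N) → sL=40/81, sR=20/41, mL=-830/3321, mR=2440/3321
obs B: pose=(-2,6,E) → sL=160/293, sR=160/229, mL=-13200/67097, mR=65200/67097
sensor matrix S = [[40/81, 20/41], [160/293, 160/229]]; det S = 17526400/222829137
solve [mL_A; mL_B] = S·[w00; w01] and [mR_A; mR_B] = S·[w10; w11]:
  w00 = -1, w01 = 1/2, w10 = 1/2, w11 = 1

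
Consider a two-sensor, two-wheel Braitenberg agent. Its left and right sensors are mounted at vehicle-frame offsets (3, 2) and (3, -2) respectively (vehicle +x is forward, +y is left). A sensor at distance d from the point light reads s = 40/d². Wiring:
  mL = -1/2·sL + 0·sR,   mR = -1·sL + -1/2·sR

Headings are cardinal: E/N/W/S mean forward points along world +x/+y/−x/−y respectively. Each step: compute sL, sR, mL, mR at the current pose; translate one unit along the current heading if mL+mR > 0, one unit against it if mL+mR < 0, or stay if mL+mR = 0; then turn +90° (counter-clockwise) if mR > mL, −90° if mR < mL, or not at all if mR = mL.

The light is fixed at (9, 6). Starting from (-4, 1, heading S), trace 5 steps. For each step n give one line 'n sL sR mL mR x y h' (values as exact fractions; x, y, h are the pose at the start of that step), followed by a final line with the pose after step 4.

n=0: pose=(-4,1,S); sL=8/37, sR=40/289; mL=-4/37, mR=-3052/10693; mL+mR=-4208/10693 → advance -1; mR−mL=-1896/10693 → turn -1·90°
n=1: pose=(-4,2,W); sL=10/73, sR=2/13; mL=-5/73, mR=-203/949; mL+mR=-268/949 → advance -1; mR−mL=-138/949 → turn -1·90°
n=2: pose=(-3,2,N); sL=40/197, sR=40/101; mL=-20/197, mR=-7980/19897; mL+mR=-10000/19897 → advance -1; mR−mL=-5960/19897 → turn -1·90°
n=3: pose=(-3,1,E); sL=4/9, sR=4/13; mL=-2/9, mR=-70/117; mL+mR=-32/39 → advance -1; mR−mL=-44/117 → turn -1·90°
n=4: pose=(-4,1,S); sL=8/37, sR=40/289; mL=-4/37, mR=-3052/10693; mL+mR=-4208/10693 → advance -1; mR−mL=-1896/10693 → turn -1·90°

0 8/37 40/289 -4/37 -3052/10693 -4 1 S
1 10/73 2/13 -5/73 -203/949 -4 2 W
2 40/197 40/101 -20/197 -7980/19897 -3 2 N
3 4/9 4/13 -2/9 -70/117 -3 1 E
4 8/37 40/289 -4/37 -3052/10693 -4 1 S
final -4 2 W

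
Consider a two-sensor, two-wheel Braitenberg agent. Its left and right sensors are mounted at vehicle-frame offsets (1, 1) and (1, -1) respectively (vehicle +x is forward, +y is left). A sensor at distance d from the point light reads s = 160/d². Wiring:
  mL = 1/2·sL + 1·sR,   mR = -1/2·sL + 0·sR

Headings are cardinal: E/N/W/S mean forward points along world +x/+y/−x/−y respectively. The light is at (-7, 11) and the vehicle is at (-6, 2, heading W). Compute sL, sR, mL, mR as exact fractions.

left sensor world pos  = (-7, 1); dL² = 100
right sensor world pos = (-7, 3); dR² = 64
sL = 160/100 = 8/5
sR = 160/64 = 5/2
mL = 1/2·sL + 1·sR = 33/10
mR = -1/2·sL + 0·sR = -4/5

8/5 5/2 33/10 -4/5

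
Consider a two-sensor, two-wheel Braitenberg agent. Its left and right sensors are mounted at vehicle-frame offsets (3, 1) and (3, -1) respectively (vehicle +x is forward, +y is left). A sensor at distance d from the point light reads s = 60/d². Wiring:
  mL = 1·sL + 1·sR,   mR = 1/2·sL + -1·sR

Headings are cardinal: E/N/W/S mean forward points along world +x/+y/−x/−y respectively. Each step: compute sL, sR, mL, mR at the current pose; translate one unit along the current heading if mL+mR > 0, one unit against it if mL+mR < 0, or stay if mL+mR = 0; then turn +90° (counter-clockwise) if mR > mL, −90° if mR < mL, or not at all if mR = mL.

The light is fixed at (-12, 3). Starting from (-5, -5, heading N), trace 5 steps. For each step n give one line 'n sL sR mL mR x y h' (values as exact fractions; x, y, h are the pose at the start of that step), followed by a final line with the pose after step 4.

0 60/61 60/89 9000/5429 -990/5429 -5 -5 N
1 15/34 15/41 1125/1394 -405/2788 -5 -4 E
2 60/181 60/149 19800/26969 -6390/26969 -4 -4 S
3 30/53 30/37 2700/1961 -1035/1961 -4 -5 W
4 60/61 60/89 9000/5429 -990/5429 -5 -5 N
final -5 -4 E

n=0: pose=(-5,-5,N); sL=60/61, sR=60/89; mL=9000/5429, mR=-990/5429; mL+mR=90/61 → advance +1; mR−mL=-9990/5429 → turn -1·90°
n=1: pose=(-5,-4,E); sL=15/34, sR=15/41; mL=1125/1394, mR=-405/2788; mL+mR=45/68 → advance +1; mR−mL=-2655/2788 → turn -1·90°
n=2: pose=(-4,-4,S); sL=60/181, sR=60/149; mL=19800/26969, mR=-6390/26969; mL+mR=90/181 → advance +1; mR−mL=-26190/26969 → turn -1·90°
n=3: pose=(-4,-5,W); sL=30/53, sR=30/37; mL=2700/1961, mR=-1035/1961; mL+mR=45/53 → advance +1; mR−mL=-3735/1961 → turn -1·90°
n=4: pose=(-5,-5,N); sL=60/61, sR=60/89; mL=9000/5429, mR=-990/5429; mL+mR=90/61 → advance +1; mR−mL=-9990/5429 → turn -1·90°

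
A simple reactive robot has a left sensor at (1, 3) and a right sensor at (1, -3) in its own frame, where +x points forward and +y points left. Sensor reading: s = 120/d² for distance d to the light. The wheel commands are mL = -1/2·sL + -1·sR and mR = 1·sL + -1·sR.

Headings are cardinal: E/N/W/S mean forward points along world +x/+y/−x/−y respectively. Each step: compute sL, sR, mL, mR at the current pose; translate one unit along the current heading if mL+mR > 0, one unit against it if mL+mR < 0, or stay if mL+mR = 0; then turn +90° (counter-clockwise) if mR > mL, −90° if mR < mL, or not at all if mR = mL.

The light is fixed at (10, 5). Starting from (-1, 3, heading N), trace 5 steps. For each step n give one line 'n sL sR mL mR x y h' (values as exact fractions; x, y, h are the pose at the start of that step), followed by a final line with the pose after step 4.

0 120/197 24/13 -5508/2561 -3168/2561 -1 3 N
1 2/3 5/6 -7/6 -1/6 -1 2 W
2 24/13 24/37 -756/481 576/481 0 2 S
3 60/41 60/53 -4050/2173 720/2173 0 3 E
4 120/197 24/13 -5508/2561 -3168/2561 -1 3 N
final -1 2 W

n=0: pose=(-1,3,N); sL=120/197, sR=24/13; mL=-5508/2561, mR=-3168/2561; mL+mR=-8676/2561 → advance -1; mR−mL=180/197 → turn +1·90°
n=1: pose=(-1,2,W); sL=2/3, sR=5/6; mL=-7/6, mR=-1/6; mL+mR=-4/3 → advance -1; mR−mL=1 → turn +1·90°
n=2: pose=(0,2,S); sL=24/13, sR=24/37; mL=-756/481, mR=576/481; mL+mR=-180/481 → advance -1; mR−mL=36/13 → turn +1·90°
n=3: pose=(0,3,E); sL=60/41, sR=60/53; mL=-4050/2173, mR=720/2173; mL+mR=-3330/2173 → advance -1; mR−mL=90/41 → turn +1·90°
n=4: pose=(-1,3,N); sL=120/197, sR=24/13; mL=-5508/2561, mR=-3168/2561; mL+mR=-8676/2561 → advance -1; mR−mL=180/197 → turn +1·90°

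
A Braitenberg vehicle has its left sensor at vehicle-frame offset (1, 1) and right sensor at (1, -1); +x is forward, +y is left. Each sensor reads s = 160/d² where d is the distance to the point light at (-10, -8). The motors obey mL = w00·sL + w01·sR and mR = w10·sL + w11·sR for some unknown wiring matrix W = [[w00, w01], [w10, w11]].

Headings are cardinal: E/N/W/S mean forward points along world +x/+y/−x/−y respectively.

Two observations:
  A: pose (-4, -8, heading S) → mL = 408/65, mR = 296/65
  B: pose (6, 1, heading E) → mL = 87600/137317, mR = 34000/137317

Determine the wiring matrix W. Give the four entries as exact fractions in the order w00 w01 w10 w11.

obs A: pose=(-4,-8,S) → sL=16/5, sR=80/13, mL=408/65, mR=296/65
obs B: pose=(6,1,E) → sL=160/389, sR=160/353, mL=87600/137317, mR=34000/137317
sensor matrix S = [[16/5, 80/13], [160/389, 160/353]]; det S = -1929216/1785121
solve [mL_A; mL_B] = S·[w00; w01] and [mR_A; mR_B] = S·[w10; w11]:
  w00 = 1, w01 = 1/2, w10 = -1/2, w11 = 1

1 1/2 -1/2 1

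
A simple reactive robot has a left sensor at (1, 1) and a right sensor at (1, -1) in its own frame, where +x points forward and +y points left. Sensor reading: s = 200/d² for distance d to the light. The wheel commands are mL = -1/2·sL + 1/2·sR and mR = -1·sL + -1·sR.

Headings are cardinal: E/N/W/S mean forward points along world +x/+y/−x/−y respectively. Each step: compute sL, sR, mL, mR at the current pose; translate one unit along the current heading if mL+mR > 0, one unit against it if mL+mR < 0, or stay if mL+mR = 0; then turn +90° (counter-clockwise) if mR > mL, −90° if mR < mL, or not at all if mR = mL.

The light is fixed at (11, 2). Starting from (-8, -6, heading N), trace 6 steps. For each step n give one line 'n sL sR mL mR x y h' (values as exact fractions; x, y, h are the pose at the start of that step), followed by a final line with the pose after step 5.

n=0: pose=(-8,-6,N); sL=200/449, sR=200/373; mL=7600/167477, mR=-164400/167477; mL+mR=-156800/167477 → advance -1; mR−mL=-172000/167477 → turn -1·90°
n=1: pose=(-8,-7,E); sL=50/97, sR=25/53; mL=-225/10282, mR=-5075/5141; mL+mR=-10375/10282 → advance -1; mR−mL=-9925/10282 → turn -1·90°
n=2: pose=(-9,-7,S); sL=200/461, sR=200/541; mL=-8000/249401, mR=-200400/249401; mL+mR=-208400/249401 → advance -1; mR−mL=-192400/249401 → turn -1·90°
n=3: pose=(-9,-6,W); sL=100/261, sR=20/49; mL=160/12789, mR=-10120/12789; mL+mR=-3320/4263 → advance -1; mR−mL=-10280/12789 → turn -1·90°
n=4: pose=(-8,-6,N); sL=200/449, sR=200/373; mL=7600/167477, mR=-164400/167477; mL+mR=-156800/167477 → advance -1; mR−mL=-172000/167477 → turn -1·90°
n=5: pose=(-8,-7,E); sL=50/97, sR=25/53; mL=-225/10282, mR=-5075/5141; mL+mR=-10375/10282 → advance -1; mR−mL=-9925/10282 → turn -1·90°

0 200/449 200/373 7600/167477 -164400/167477 -8 -6 N
1 50/97 25/53 -225/10282 -5075/5141 -8 -7 E
2 200/461 200/541 -8000/249401 -200400/249401 -9 -7 S
3 100/261 20/49 160/12789 -10120/12789 -9 -6 W
4 200/449 200/373 7600/167477 -164400/167477 -8 -6 N
5 50/97 25/53 -225/10282 -5075/5141 -8 -7 E
final -9 -7 S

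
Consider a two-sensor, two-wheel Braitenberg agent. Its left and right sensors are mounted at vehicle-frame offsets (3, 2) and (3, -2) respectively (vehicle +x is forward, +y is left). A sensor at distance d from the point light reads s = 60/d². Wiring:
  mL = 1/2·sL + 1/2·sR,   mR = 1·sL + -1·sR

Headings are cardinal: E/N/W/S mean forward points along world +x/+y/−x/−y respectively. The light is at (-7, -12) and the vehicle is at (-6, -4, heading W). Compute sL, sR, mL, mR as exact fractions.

3/2 15/26 27/26 12/13

left sensor world pos  = (-9, -6); dL² = 40
right sensor world pos = (-9, -2); dR² = 104
sL = 60/40 = 3/2
sR = 60/104 = 15/26
mL = 1/2·sL + 1/2·sR = 27/26
mR = 1·sL + -1·sR = 12/13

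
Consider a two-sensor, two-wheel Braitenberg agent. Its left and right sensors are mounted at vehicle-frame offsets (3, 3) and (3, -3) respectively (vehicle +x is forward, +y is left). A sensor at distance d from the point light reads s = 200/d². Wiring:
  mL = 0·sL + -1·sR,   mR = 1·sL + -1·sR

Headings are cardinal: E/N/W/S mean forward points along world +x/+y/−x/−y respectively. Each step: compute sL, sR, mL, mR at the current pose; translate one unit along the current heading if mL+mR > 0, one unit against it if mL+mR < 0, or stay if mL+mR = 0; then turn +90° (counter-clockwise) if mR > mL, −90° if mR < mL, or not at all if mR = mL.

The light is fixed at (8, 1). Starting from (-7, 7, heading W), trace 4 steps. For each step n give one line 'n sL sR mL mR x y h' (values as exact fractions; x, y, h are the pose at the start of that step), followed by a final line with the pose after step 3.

0 200/333 40/81 -40/81 320/2997 -7 7 W
1 20/13 100/149 -100/149 1680/1937 -6 7 S
2 40/37 8/5 -8/5 -96/185 -6 6 E
3 50/97 25/26 -25/26 -1125/2522 -7 6 N
final -7 5 W

n=0: pose=(-7,7,W); sL=200/333, sR=40/81; mL=-40/81, mR=320/2997; mL+mR=-1160/2997 → advance -1; mR−mL=200/333 → turn +1·90°
n=1: pose=(-6,7,S); sL=20/13, sR=100/149; mL=-100/149, mR=1680/1937; mL+mR=380/1937 → advance +1; mR−mL=20/13 → turn +1·90°
n=2: pose=(-6,6,E); sL=40/37, sR=8/5; mL=-8/5, mR=-96/185; mL+mR=-392/185 → advance -1; mR−mL=40/37 → turn +1·90°
n=3: pose=(-7,6,N); sL=50/97, sR=25/26; mL=-25/26, mR=-1125/2522; mL+mR=-1775/1261 → advance -1; mR−mL=50/97 → turn +1·90°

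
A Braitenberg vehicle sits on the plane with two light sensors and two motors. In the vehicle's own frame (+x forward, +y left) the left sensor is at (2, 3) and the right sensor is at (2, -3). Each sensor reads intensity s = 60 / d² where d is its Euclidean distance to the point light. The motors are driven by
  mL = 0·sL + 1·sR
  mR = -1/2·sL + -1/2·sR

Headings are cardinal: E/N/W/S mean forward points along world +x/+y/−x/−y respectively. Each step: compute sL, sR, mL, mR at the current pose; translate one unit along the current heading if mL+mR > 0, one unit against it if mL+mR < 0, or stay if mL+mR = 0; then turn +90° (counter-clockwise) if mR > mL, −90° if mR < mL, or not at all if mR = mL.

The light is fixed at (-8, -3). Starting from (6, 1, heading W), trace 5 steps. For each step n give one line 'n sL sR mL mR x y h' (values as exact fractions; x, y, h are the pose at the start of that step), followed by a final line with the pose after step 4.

n=0: pose=(6,1,W); sL=12/29, sR=60/193; mL=60/193, mR=-2028/5597; mL+mR=-288/5597 → advance -1; mR−mL=-3768/5597 → turn -1·90°
n=1: pose=(7,1,N); sL=1/3, sR=1/6; mL=1/6, mR=-1/4; mL+mR=-1/12 → advance -1; mR−mL=-5/12 → turn -1·90°
n=2: pose=(7,0,E); sL=12/65, sR=60/289; mL=60/289, mR=-3684/18785; mL+mR=216/18785 → advance +1; mR−mL=-7584/18785 → turn -1·90°
n=3: pose=(8,0,S); sL=30/181, sR=6/17; mL=6/17, mR=-798/3077; mL+mR=288/3077 → advance +1; mR−mL=-1884/3077 → turn -1·90°
n=4: pose=(8,-1,W); sL=60/197, sR=60/221; mL=60/221, mR=-12540/43537; mL+mR=-720/43537 → advance -1; mR−mL=-24360/43537 → turn -1·90°

0 12/29 60/193 60/193 -2028/5597 6 1 W
1 1/3 1/6 1/6 -1/4 7 1 N
2 12/65 60/289 60/289 -3684/18785 7 0 E
3 30/181 6/17 6/17 -798/3077 8 0 S
4 60/197 60/221 60/221 -12540/43537 8 -1 W
final 9 -1 N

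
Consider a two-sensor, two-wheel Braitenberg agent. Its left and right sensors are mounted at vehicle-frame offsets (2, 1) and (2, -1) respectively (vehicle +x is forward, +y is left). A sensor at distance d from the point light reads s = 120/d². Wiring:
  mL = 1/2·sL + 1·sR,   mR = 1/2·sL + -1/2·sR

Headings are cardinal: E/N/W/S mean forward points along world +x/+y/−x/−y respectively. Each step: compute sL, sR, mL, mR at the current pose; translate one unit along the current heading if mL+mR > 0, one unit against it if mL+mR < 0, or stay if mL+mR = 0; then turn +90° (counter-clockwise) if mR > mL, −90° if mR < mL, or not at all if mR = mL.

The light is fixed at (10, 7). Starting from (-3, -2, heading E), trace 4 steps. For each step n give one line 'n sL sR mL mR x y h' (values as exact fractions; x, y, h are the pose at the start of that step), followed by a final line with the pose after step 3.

n=0: pose=(-3,-2,E); sL=24/37, sR=120/221; mL=7092/8177, mR=432/8177; mL+mR=7524/8177 → advance +1; mR−mL=-180/221 → turn -1·90°
n=1: pose=(-2,-2,S); sL=60/121, sR=12/29; mL=2322/3509, mR=144/3509; mL+mR=2466/3509 → advance +1; mR−mL=-18/29 → turn -1·90°
n=2: pose=(-2,-3,W); sL=120/317, sR=120/277; mL=54660/87809, mR=-2400/87809; mL+mR=52260/87809 → advance +1; mR−mL=-180/277 → turn -1·90°
n=3: pose=(-3,-3,N); sL=6/13, sR=15/26; mL=21/26, mR=-3/52; mL+mR=3/4 → advance +1; mR−mL=-45/52 → turn -1·90°

0 24/37 120/221 7092/8177 432/8177 -3 -2 E
1 60/121 12/29 2322/3509 144/3509 -2 -2 S
2 120/317 120/277 54660/87809 -2400/87809 -2 -3 W
3 6/13 15/26 21/26 -3/52 -3 -3 N
final -3 -2 E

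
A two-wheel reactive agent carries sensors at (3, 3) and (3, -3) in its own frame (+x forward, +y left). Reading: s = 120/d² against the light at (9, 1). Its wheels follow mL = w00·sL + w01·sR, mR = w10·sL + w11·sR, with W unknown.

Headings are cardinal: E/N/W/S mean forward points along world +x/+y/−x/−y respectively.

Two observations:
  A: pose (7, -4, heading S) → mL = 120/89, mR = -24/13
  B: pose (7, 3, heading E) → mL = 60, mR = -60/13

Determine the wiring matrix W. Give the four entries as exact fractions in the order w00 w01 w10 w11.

0 1 -1 0

obs A: pose=(7,-4,S) → sL=24/13, sR=120/89, mL=120/89, mR=-24/13
obs B: pose=(7,3,E) → sL=60/13, sR=60, mL=60, mR=-60/13
sensor matrix S = [[24/13, 120/89], [60/13, 60]]; det S = 120960/1157
solve [mL_A; mL_B] = S·[w00; w01] and [mR_A; mR_B] = S·[w10; w11]:
  w00 = 0, w01 = 1, w10 = -1, w11 = 0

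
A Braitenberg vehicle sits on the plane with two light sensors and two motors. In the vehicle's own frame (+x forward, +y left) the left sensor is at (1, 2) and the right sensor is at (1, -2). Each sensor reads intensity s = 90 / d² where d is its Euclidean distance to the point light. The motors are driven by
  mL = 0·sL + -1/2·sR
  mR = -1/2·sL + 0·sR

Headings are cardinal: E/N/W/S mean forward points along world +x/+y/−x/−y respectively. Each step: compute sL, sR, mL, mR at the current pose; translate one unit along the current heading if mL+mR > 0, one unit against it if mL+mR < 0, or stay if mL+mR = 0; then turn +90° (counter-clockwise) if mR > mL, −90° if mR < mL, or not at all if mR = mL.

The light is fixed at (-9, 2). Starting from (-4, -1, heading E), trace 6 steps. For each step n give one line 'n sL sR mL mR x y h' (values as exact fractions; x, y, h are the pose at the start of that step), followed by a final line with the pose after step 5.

n=0: pose=(-4,-1,E); sL=90/37, sR=90/61; mL=-45/61, mR=-45/37; mL+mR=-4410/2257 → advance -1; mR−mL=-1080/2257 → turn -1·90°
n=1: pose=(-5,-1,S); sL=45/26, sR=9/2; mL=-9/4, mR=-45/52; mL+mR=-81/26 → advance -1; mR−mL=18/13 → turn +1·90°
n=2: pose=(-5,0,E); sL=18/5, sR=90/41; mL=-45/41, mR=-9/5; mL+mR=-594/205 → advance -1; mR−mL=-144/205 → turn -1·90°
n=3: pose=(-6,0,S); sL=45/17, sR=9; mL=-9/2, mR=-45/34; mL+mR=-99/17 → advance -1; mR−mL=54/17 → turn +1·90°
n=4: pose=(-6,1,E); sL=90/17, sR=18/5; mL=-9/5, mR=-45/17; mL+mR=-378/85 → advance -1; mR−mL=-72/85 → turn -1·90°
n=5: pose=(-7,1,S); sL=9/2, sR=45/2; mL=-45/4, mR=-9/4; mL+mR=-27/2 → advance -1; mR−mL=9 → turn +1·90°

0 90/37 90/61 -45/61 -45/37 -4 -1 E
1 45/26 9/2 -9/4 -45/52 -5 -1 S
2 18/5 90/41 -45/41 -9/5 -5 0 E
3 45/17 9 -9/2 -45/34 -6 0 S
4 90/17 18/5 -9/5 -45/17 -6 1 E
5 9/2 45/2 -45/4 -9/4 -7 1 S
final -7 2 E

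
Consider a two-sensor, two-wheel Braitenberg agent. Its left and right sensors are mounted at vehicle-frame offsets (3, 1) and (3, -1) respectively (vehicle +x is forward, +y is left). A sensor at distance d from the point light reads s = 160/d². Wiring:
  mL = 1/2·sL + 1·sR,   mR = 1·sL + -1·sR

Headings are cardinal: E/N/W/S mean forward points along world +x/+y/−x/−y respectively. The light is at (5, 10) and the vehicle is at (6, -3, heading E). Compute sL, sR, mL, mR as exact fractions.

left sensor world pos  = (9, -2); dL² = 160
right sensor world pos = (9, -4); dR² = 212
sL = 160/160 = 1
sR = 160/212 = 40/53
mL = 1/2·sL + 1·sR = 133/106
mR = 1·sL + -1·sR = 13/53

1 40/53 133/106 13/53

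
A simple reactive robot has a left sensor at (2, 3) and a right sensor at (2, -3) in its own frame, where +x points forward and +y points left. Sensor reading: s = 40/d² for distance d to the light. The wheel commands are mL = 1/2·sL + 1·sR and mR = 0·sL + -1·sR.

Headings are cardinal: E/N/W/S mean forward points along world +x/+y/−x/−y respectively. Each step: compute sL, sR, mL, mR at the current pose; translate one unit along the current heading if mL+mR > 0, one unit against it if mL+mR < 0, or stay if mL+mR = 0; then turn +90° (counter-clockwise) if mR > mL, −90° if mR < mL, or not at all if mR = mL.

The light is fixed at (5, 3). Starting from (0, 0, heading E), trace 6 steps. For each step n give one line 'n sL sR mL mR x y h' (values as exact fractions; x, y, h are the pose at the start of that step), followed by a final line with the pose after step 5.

n=0: pose=(0,0,E); sL=40/9, sR=8/9; mL=28/9, mR=-8/9; mL+mR=20/9 → advance +1; mR−mL=-4 → turn -1·90°
n=1: pose=(1,0,S); sL=20/13, sR=20/37; mL=630/481, mR=-20/37; mL+mR=10/13 → advance +1; mR−mL=-890/481 → turn -1·90°
n=2: pose=(1,-1,W); sL=8/17, sR=40/37; mL=828/629, mR=-40/37; mL+mR=4/17 → advance +1; mR−mL=-1508/629 → turn -1·90°
n=3: pose=(0,-1,N); sL=10/17, sR=5; mL=90/17, mR=-5; mL+mR=5/17 → advance +1; mR−mL=-175/17 → turn -1·90°
n=4: pose=(0,0,E); sL=40/9, sR=8/9; mL=28/9, mR=-8/9; mL+mR=20/9 → advance +1; mR−mL=-4 → turn -1·90°
n=5: pose=(1,0,S); sL=20/13, sR=20/37; mL=630/481, mR=-20/37; mL+mR=10/13 → advance +1; mR−mL=-890/481 → turn -1·90°

0 40/9 8/9 28/9 -8/9 0 0 E
1 20/13 20/37 630/481 -20/37 1 0 S
2 8/17 40/37 828/629 -40/37 1 -1 W
3 10/17 5 90/17 -5 0 -1 N
4 40/9 8/9 28/9 -8/9 0 0 E
5 20/13 20/37 630/481 -20/37 1 0 S
final 1 -1 W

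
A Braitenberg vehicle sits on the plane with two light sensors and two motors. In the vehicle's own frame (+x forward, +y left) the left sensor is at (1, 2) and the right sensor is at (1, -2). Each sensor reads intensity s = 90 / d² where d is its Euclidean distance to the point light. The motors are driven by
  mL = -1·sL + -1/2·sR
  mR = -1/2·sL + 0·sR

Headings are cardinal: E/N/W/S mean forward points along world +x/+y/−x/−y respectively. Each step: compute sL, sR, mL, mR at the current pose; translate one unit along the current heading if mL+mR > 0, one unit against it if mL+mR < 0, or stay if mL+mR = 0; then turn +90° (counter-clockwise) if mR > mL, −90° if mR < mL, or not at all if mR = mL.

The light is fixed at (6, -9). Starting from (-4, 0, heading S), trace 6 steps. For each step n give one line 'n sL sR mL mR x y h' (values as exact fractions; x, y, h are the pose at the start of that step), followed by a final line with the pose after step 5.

0 45/64 45/104 -765/832 -45/128 -4 0 S
1 2/5 18/29 -103/145 -1/5 -4 1 E
2 9/29 45/101 -3123/5858 -9/58 -5 1 N
3 90/193 18/53 -6507/10229 -45/193 -5 0 W
4 45/64 45/104 -765/832 -45/128 -4 0 S
5 2/5 18/29 -103/145 -1/5 -4 1 E
final -5 1 N

n=0: pose=(-4,0,S); sL=45/64, sR=45/104; mL=-765/832, mR=-45/128; mL+mR=-2115/1664 → advance -1; mR−mL=945/1664 → turn +1·90°
n=1: pose=(-4,1,E); sL=2/5, sR=18/29; mL=-103/145, mR=-1/5; mL+mR=-132/145 → advance -1; mR−mL=74/145 → turn +1·90°
n=2: pose=(-5,1,N); sL=9/29, sR=45/101; mL=-3123/5858, mR=-9/58; mL+mR=-2016/2929 → advance -1; mR−mL=1107/2929 → turn +1·90°
n=3: pose=(-5,0,W); sL=90/193, sR=18/53; mL=-6507/10229, mR=-45/193; mL+mR=-8892/10229 → advance -1; mR−mL=4122/10229 → turn +1·90°
n=4: pose=(-4,0,S); sL=45/64, sR=45/104; mL=-765/832, mR=-45/128; mL+mR=-2115/1664 → advance -1; mR−mL=945/1664 → turn +1·90°
n=5: pose=(-4,1,E); sL=2/5, sR=18/29; mL=-103/145, mR=-1/5; mL+mR=-132/145 → advance -1; mR−mL=74/145 → turn +1·90°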